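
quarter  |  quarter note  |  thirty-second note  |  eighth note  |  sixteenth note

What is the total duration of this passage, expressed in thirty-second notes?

Each duration in thirty-second notes: quarter = 8; quarter note = 8; thirty-second note = 1; eighth note = 4; sixteenth note = 2.
Sum: 8 + 8 + 1 + 4 + 2 = 23 thirty-second notes.

23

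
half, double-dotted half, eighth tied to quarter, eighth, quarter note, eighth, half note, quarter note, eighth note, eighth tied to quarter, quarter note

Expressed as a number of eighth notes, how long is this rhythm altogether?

30

Express everything in eighth notes: half = 4; double-dotted half = 7; eighth tied to quarter (eighth + quarter) = 3; eighth = 1; quarter note = 2; eighth = 1; half note = 4; quarter note = 2; eighth note = 1; eighth tied to quarter (eighth + quarter) = 3; quarter note = 2.
Total: 4 + 7 + 3 + 1 + 2 + 1 + 4 + 2 + 1 + 3 + 2 = 30 eighth notes.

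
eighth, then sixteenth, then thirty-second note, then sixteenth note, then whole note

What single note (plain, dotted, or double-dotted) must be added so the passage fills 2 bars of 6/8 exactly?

2 bars of 6/8 = 48 thirty-second notes.
In thirty-second notes: eighth = 4; sixteenth = 2; thirty-second note = 1; sixteenth note = 2; whole note = 32.
Sum: 4 + 2 + 1 + 2 + 32 = 41.
Remaining: 48 − 41 = 7 thirty-second notes, which is a double-dotted eighth note.

double-dotted eighth note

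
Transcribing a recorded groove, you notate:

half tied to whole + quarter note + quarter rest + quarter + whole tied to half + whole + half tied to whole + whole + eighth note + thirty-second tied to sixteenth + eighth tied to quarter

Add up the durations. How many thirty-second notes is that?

Working in thirty-second notes: half tied to whole (half + whole) = 48; quarter note = 8; quarter rest = 8; quarter = 8; whole tied to half (whole + half) = 48; whole = 32; half tied to whole (half + whole) = 48; whole = 32; eighth note = 4; thirty-second tied to sixteenth (thirty-second + sixteenth) = 3; eighth tied to quarter (eighth + quarter) = 12.
Adding: 48 + 8 + 8 + 8 + 48 + 32 + 48 + 32 + 4 + 3 + 12 = 251 thirty-second notes.

251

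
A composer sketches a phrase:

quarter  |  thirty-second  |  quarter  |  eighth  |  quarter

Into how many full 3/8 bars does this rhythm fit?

2

One bar of 3/8 = 12 thirty-second notes.
Express everything in thirty-second notes: quarter = 8; thirty-second = 1; quarter = 8; eighth = 4; quarter = 8.
Sum: 8 + 1 + 8 + 4 + 8 = 29.
29 ÷ 12 = 2 complete bars with 5 left over.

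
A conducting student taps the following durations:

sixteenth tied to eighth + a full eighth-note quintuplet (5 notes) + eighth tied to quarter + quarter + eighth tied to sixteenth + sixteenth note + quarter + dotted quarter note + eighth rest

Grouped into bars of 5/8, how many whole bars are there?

3

One bar of 5/8 = 10 sixteenth notes.
Each duration in sixteenth notes: sixteenth tied to eighth (sixteenth + eighth) = 3; a full eighth-note quintuplet (5 notes) (five quintuplet eighths span one half) = 8; eighth tied to quarter (eighth + quarter) = 6; quarter = 4; eighth tied to sixteenth (eighth + sixteenth) = 3; sixteenth note = 1; quarter = 4; dotted quarter note = 6; eighth rest = 2.
Sum: 3 + 8 + 6 + 4 + 3 + 1 + 4 + 6 + 2 = 37.
37 ÷ 10 = 3 complete bars with 7 left over.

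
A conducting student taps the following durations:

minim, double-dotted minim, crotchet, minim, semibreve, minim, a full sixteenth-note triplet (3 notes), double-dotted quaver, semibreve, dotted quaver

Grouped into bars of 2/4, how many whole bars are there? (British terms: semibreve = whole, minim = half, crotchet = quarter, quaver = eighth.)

10

One bar of 2/4 = 16 thirty-second notes.
Convert each value to thirty-second notes: minim = 16; double-dotted minim = 28; crotchet = 8; minim = 16; semibreve = 32; minim = 16; a full sixteenth-note triplet (3 notes) (three triplet sixteenths span one eighth) = 4; double-dotted quaver = 7; semibreve = 32; dotted quaver = 6.
Adding: 16 + 28 + 8 + 16 + 32 + 16 + 4 + 7 + 32 + 6 = 165.
165 ÷ 16 = 10 complete bars with 5 left over.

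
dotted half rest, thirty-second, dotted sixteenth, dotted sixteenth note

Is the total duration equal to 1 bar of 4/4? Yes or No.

No

One bar of 4/4 = 32 thirty-second notes.
Express everything in thirty-second notes: dotted half rest = 24; thirty-second = 1; dotted sixteenth = 3; dotted sixteenth note = 3.
Adding: 24 + 1 + 3 + 3 = 31.
31 falls short of 32, so the answer is No.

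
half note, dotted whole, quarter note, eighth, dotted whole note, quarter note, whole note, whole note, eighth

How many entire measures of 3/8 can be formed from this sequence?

One bar of 3/8 = 3 eighth notes.
In eighth notes: half note = 4; dotted whole = 12; quarter note = 2; eighth = 1; dotted whole note = 12; quarter note = 2; whole note = 8; whole note = 8; eighth = 1.
Total: 4 + 12 + 2 + 1 + 12 + 2 + 8 + 8 + 1 = 50.
50 ÷ 3 = 16 complete bars with 2 left over.

16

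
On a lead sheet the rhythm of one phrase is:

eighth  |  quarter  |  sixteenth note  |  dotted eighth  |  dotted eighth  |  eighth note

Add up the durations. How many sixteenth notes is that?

15

Working in sixteenth notes: eighth = 2; quarter = 4; sixteenth note = 1; dotted eighth = 3; dotted eighth = 3; eighth note = 2.
Adding: 2 + 4 + 1 + 3 + 3 + 2 = 15 sixteenth notes.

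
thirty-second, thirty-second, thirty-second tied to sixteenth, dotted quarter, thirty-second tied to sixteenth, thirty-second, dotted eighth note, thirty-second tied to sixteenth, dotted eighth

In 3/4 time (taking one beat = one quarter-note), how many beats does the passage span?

One quarter-note beat = 8 thirty-second notes.
Each duration in thirty-second notes: thirty-second = 1; thirty-second = 1; thirty-second tied to sixteenth (thirty-second + sixteenth) = 3; dotted quarter = 12; thirty-second tied to sixteenth (thirty-second + sixteenth) = 3; thirty-second = 1; dotted eighth note = 6; thirty-second tied to sixteenth (thirty-second + sixteenth) = 3; dotted eighth = 6.
Total: 1 + 1 + 3 + 12 + 3 + 1 + 6 + 3 + 6 = 36.
36 ÷ 8 = 4.5 beats.

4.5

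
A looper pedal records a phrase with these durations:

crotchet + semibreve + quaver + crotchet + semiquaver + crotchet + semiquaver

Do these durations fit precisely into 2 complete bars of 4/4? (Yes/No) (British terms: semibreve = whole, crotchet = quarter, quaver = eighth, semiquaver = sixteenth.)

Yes

One bar of 4/4 = 16 sixteenth notes, so 2 bars = 32.
Convert each value to sixteenth notes: crotchet = 4; semibreve = 16; quaver = 2; crotchet = 4; semiquaver = 1; crotchet = 4; semiquaver = 1.
Sum: 4 + 16 + 2 + 4 + 1 + 4 + 1 = 32.
32 equals 32, so the answer is Yes.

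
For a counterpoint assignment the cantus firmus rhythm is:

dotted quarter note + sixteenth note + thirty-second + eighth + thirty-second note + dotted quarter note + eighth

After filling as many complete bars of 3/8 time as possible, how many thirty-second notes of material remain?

One bar of 3/8 = 12 thirty-second notes.
Convert each value to thirty-second notes: dotted quarter note = 12; sixteenth note = 2; thirty-second = 1; eighth = 4; thirty-second note = 1; dotted quarter note = 12; eighth = 4.
Adding: 12 + 2 + 1 + 4 + 1 + 12 + 4 = 36.
36 ÷ 12 = 3 complete bars with 0 thirty-second notes remaining.

0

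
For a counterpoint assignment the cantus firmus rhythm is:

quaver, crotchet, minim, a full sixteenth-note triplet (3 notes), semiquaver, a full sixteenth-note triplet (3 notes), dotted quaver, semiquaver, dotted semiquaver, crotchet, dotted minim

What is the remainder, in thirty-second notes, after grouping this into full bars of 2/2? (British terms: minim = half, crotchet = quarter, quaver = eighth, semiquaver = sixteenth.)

One bar of 2/2 = 32 thirty-second notes.
Working in thirty-second notes: quaver = 4; crotchet = 8; minim = 16; a full sixteenth-note triplet (3 notes) (three triplet sixteenths span one eighth) = 4; semiquaver = 2; a full sixteenth-note triplet (3 notes) (three triplet sixteenths span one eighth) = 4; dotted quaver = 6; semiquaver = 2; dotted semiquaver = 3; crotchet = 8; dotted minim = 24.
Sum: 4 + 8 + 16 + 4 + 2 + 4 + 6 + 2 + 3 + 8 + 24 = 81.
81 ÷ 32 = 2 complete bars with 17 thirty-second notes remaining.

17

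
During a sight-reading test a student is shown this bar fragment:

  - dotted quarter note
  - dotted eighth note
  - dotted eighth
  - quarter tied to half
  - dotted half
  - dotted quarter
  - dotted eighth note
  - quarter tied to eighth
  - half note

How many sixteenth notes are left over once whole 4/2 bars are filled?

One bar of 4/2 = 32 sixteenth notes.
Convert each value to sixteenth notes: dotted quarter note = 6; dotted eighth note = 3; dotted eighth = 3; quarter tied to half (quarter + half) = 12; dotted half = 12; dotted quarter = 6; dotted eighth note = 3; quarter tied to eighth (quarter + eighth) = 6; half note = 8.
Adding: 6 + 3 + 3 + 12 + 12 + 6 + 3 + 6 + 8 = 59.
59 ÷ 32 = 1 complete bar with 27 sixteenth notes remaining.

27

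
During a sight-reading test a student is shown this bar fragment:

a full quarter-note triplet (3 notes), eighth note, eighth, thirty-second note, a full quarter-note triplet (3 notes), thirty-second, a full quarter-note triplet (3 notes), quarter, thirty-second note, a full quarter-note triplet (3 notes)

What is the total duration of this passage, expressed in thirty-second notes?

Working in thirty-second notes: a full quarter-note triplet (3 notes) (three triplet quarters span one half) = 16; eighth note = 4; eighth = 4; thirty-second note = 1; a full quarter-note triplet (3 notes) (three triplet quarters span one half) = 16; thirty-second = 1; a full quarter-note triplet (3 notes) (three triplet quarters span one half) = 16; quarter = 8; thirty-second note = 1; a full quarter-note triplet (3 notes) (three triplet quarters span one half) = 16.
Altogether 16 + 4 + 4 + 1 + 16 + 1 + 16 + 8 + 1 + 16 = 83 thirty-second notes.

83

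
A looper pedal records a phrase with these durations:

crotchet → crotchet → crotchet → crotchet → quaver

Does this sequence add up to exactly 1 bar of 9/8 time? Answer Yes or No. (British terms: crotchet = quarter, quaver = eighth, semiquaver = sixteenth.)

Yes

One bar of 9/8 = 9 eighth notes.
Working in eighth notes: crotchet = 2; crotchet = 2; crotchet = 2; crotchet = 2; quaver = 1.
Adding: 2 + 2 + 2 + 2 + 1 = 9.
9 equals 9, so the answer is Yes.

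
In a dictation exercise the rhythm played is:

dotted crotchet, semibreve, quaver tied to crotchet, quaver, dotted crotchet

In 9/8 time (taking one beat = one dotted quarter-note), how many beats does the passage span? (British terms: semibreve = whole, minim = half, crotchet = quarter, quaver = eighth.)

One dotted quarter-note beat = 3 eighth notes.
Convert each value to eighth notes: dotted crotchet = 3; semibreve = 8; quaver tied to crotchet (quaver + crotchet) = 3; quaver = 1; dotted crotchet = 3.
Sum: 3 + 8 + 3 + 1 + 3 = 18.
18 ÷ 3 = 6 beats.

6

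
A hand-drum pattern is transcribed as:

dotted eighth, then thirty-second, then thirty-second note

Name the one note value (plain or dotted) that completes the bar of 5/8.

dotted quarter note

The bar of 5/8 = 20 thirty-second notes.
Convert each value to thirty-second notes: dotted eighth = 6; thirty-second = 1; thirty-second note = 1.
Adding: 6 + 1 + 1 = 8.
Remaining: 20 − 8 = 12 thirty-second notes, which is a dotted quarter note.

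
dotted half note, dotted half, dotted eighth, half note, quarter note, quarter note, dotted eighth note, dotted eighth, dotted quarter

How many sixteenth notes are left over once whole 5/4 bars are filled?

One bar of 5/4 = 20 sixteenth notes.
Express everything in sixteenth notes: dotted half note = 12; dotted half = 12; dotted eighth = 3; half note = 8; quarter note = 4; quarter note = 4; dotted eighth note = 3; dotted eighth = 3; dotted quarter = 6.
Sum: 12 + 12 + 3 + 8 + 4 + 4 + 3 + 3 + 6 = 55.
55 ÷ 20 = 2 complete bars with 15 sixteenth notes remaining.

15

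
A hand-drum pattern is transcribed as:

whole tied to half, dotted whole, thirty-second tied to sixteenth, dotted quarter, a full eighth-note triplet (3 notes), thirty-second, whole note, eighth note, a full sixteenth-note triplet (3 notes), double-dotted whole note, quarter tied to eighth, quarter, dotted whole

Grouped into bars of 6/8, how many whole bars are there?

11

One bar of 6/8 = 24 thirty-second notes.
Express everything in thirty-second notes: whole tied to half (whole + half) = 48; dotted whole = 48; thirty-second tied to sixteenth (thirty-second + sixteenth) = 3; dotted quarter = 12; a full eighth-note triplet (3 notes) (three triplet eighths span one quarter) = 8; thirty-second = 1; whole note = 32; eighth note = 4; a full sixteenth-note triplet (3 notes) (three triplet sixteenths span one eighth) = 4; double-dotted whole note = 56; quarter tied to eighth (quarter + eighth) = 12; quarter = 8; dotted whole = 48.
Sum: 48 + 48 + 3 + 12 + 8 + 1 + 32 + 4 + 4 + 56 + 12 + 8 + 48 = 284.
284 ÷ 24 = 11 complete bars with 20 left over.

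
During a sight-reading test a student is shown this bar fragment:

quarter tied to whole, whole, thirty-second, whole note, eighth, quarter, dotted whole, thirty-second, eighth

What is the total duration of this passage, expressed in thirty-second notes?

Convert each value to thirty-second notes: quarter tied to whole (quarter + whole) = 40; whole = 32; thirty-second = 1; whole note = 32; eighth = 4; quarter = 8; dotted whole = 48; thirty-second = 1; eighth = 4.
Total: 40 + 32 + 1 + 32 + 4 + 8 + 48 + 1 + 4 = 170 thirty-second notes.

170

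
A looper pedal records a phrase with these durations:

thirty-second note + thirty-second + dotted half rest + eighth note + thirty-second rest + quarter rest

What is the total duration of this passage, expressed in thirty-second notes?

Working in thirty-second notes: thirty-second note = 1; thirty-second = 1; dotted half rest = 24; eighth note = 4; thirty-second rest = 1; quarter rest = 8.
Total: 1 + 1 + 24 + 4 + 1 + 8 = 39 thirty-second notes.

39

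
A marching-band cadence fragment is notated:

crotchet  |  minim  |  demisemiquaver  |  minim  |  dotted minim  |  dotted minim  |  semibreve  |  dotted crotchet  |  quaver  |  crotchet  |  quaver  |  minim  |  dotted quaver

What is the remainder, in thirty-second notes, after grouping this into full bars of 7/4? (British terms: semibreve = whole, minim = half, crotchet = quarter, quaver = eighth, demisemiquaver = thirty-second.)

3

One bar of 7/4 = 56 thirty-second notes.
In thirty-second notes: crotchet = 8; minim = 16; demisemiquaver = 1; minim = 16; dotted minim = 24; dotted minim = 24; semibreve = 32; dotted crotchet = 12; quaver = 4; crotchet = 8; quaver = 4; minim = 16; dotted quaver = 6.
Sum: 8 + 16 + 1 + 16 + 24 + 24 + 32 + 12 + 4 + 8 + 4 + 16 + 6 = 171.
171 ÷ 56 = 3 complete bars with 3 thirty-second notes remaining.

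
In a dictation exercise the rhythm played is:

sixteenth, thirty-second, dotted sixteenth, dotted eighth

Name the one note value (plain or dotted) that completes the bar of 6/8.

dotted quarter note

The bar of 6/8 = 24 thirty-second notes.
Working in thirty-second notes: sixteenth = 2; thirty-second = 1; dotted sixteenth = 3; dotted eighth = 6.
Altogether 2 + 1 + 3 + 6 = 12.
Remaining: 24 − 12 = 12 thirty-second notes, which is a dotted quarter note.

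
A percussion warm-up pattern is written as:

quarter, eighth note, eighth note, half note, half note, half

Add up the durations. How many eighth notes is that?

16

Each duration in eighth notes: quarter = 2; eighth note = 1; eighth note = 1; half note = 4; half note = 4; half = 4.
Adding: 2 + 1 + 1 + 4 + 4 + 4 = 16 eighth notes.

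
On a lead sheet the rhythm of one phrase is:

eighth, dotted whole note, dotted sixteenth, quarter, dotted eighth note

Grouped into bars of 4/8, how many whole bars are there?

One bar of 4/8 = 16 thirty-second notes.
Working in thirty-second notes: eighth = 4; dotted whole note = 48; dotted sixteenth = 3; quarter = 8; dotted eighth note = 6.
Adding: 4 + 48 + 3 + 8 + 6 = 69.
69 ÷ 16 = 4 complete bars with 5 left over.

4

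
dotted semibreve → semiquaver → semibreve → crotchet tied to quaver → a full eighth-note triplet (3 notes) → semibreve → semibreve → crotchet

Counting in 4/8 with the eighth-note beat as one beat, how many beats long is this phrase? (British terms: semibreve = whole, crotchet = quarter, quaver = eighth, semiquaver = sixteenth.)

One eighth-note beat = 2 sixteenth notes.
Each duration in sixteenth notes: dotted semibreve = 24; semiquaver = 1; semibreve = 16; crotchet tied to quaver (crotchet + quaver) = 6; a full eighth-note triplet (3 notes) (three triplet eighths span one quarter) = 4; semibreve = 16; semibreve = 16; crotchet = 4.
Altogether 24 + 1 + 16 + 6 + 4 + 16 + 16 + 4 = 87.
87 ÷ 2 = 43.5 beats.

43.5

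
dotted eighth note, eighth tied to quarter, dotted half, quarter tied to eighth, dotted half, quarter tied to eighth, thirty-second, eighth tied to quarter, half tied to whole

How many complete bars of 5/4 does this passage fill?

3

One bar of 5/4 = 40 thirty-second notes.
Express everything in thirty-second notes: dotted eighth note = 6; eighth tied to quarter (eighth + quarter) = 12; dotted half = 24; quarter tied to eighth (quarter + eighth) = 12; dotted half = 24; quarter tied to eighth (quarter + eighth) = 12; thirty-second = 1; eighth tied to quarter (eighth + quarter) = 12; half tied to whole (half + whole) = 48.
Total: 6 + 12 + 24 + 12 + 24 + 12 + 1 + 12 + 48 = 151.
151 ÷ 40 = 3 complete bars with 31 left over.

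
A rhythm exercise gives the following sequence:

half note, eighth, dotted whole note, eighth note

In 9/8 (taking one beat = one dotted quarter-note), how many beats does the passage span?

6

One dotted quarter-note beat = 3 eighth notes.
Working in eighth notes: half note = 4; eighth = 1; dotted whole note = 12; eighth note = 1.
Adding: 4 + 1 + 12 + 1 = 18.
18 ÷ 3 = 6 beats.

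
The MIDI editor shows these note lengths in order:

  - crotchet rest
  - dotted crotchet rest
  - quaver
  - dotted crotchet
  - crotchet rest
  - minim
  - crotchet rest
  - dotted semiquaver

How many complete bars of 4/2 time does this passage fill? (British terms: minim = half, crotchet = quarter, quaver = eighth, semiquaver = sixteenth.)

One bar of 4/2 = 64 thirty-second notes.
Each duration in thirty-second notes: crotchet rest = 8; dotted crotchet rest = 12; quaver = 4; dotted crotchet = 12; crotchet rest = 8; minim = 16; crotchet rest = 8; dotted semiquaver = 3.
Sum: 8 + 12 + 4 + 12 + 8 + 16 + 8 + 3 = 71.
71 ÷ 64 = 1 complete bar with 7 left over.

1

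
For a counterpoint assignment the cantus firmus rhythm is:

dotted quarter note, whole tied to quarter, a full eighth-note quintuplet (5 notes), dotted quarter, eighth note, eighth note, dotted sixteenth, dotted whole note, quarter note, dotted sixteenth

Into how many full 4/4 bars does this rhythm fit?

One bar of 4/4 = 32 thirty-second notes.
Express everything in thirty-second notes: dotted quarter note = 12; whole tied to quarter (whole + quarter) = 40; a full eighth-note quintuplet (5 notes) (five quintuplet eighths span one half) = 16; dotted quarter = 12; eighth note = 4; eighth note = 4; dotted sixteenth = 3; dotted whole note = 48; quarter note = 8; dotted sixteenth = 3.
Adding: 12 + 40 + 16 + 12 + 4 + 4 + 3 + 48 + 8 + 3 = 150.
150 ÷ 32 = 4 complete bars with 22 left over.

4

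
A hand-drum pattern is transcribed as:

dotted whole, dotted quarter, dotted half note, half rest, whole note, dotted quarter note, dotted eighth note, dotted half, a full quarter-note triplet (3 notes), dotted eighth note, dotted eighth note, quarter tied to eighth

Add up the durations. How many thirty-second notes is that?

214

In thirty-second notes: dotted whole = 48; dotted quarter = 12; dotted half note = 24; half rest = 16; whole note = 32; dotted quarter note = 12; dotted eighth note = 6; dotted half = 24; a full quarter-note triplet (3 notes) (three triplet quarters span one half) = 16; dotted eighth note = 6; dotted eighth note = 6; quarter tied to eighth (quarter + eighth) = 12.
Total: 48 + 12 + 24 + 16 + 32 + 12 + 6 + 24 + 16 + 6 + 6 + 12 = 214 thirty-second notes.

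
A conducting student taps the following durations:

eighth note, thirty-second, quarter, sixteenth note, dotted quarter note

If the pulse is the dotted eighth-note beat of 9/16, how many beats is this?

4.5

One dotted eighth-note beat = 6 thirty-second notes.
Each duration in thirty-second notes: eighth note = 4; thirty-second = 1; quarter = 8; sixteenth note = 2; dotted quarter note = 12.
Sum: 4 + 1 + 8 + 2 + 12 = 27.
27 ÷ 6 = 4.5 beats.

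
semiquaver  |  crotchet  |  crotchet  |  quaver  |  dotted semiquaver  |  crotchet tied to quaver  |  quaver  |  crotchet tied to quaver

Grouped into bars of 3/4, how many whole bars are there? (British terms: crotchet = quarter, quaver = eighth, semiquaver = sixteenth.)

One bar of 3/4 = 24 thirty-second notes.
Each duration in thirty-second notes: semiquaver = 2; crotchet = 8; crotchet = 8; quaver = 4; dotted semiquaver = 3; crotchet tied to quaver (crotchet + quaver) = 12; quaver = 4; crotchet tied to quaver (crotchet + quaver) = 12.
Total: 2 + 8 + 8 + 4 + 3 + 12 + 4 + 12 = 53.
53 ÷ 24 = 2 complete bars with 5 left over.

2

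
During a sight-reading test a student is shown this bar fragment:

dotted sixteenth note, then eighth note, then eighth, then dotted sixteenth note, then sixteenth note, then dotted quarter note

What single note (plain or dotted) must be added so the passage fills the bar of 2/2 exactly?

eighth note

The bar of 2/2 = 32 thirty-second notes.
Each duration in thirty-second notes: dotted sixteenth note = 3; eighth note = 4; eighth = 4; dotted sixteenth note = 3; sixteenth note = 2; dotted quarter note = 12.
Sum: 3 + 4 + 4 + 3 + 2 + 12 = 28.
Remaining: 32 − 28 = 4 thirty-second notes, which is a eighth note.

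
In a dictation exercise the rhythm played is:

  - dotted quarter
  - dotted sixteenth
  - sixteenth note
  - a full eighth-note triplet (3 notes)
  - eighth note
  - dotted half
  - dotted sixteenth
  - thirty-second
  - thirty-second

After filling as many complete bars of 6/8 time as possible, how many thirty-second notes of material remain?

One bar of 6/8 = 24 thirty-second notes.
Convert each value to thirty-second notes: dotted quarter = 12; dotted sixteenth = 3; sixteenth note = 2; a full eighth-note triplet (3 notes) (three triplet eighths span one quarter) = 8; eighth note = 4; dotted half = 24; dotted sixteenth = 3; thirty-second = 1; thirty-second = 1.
Altogether 12 + 3 + 2 + 8 + 4 + 24 + 3 + 1 + 1 = 58.
58 ÷ 24 = 2 complete bars with 10 thirty-second notes remaining.

10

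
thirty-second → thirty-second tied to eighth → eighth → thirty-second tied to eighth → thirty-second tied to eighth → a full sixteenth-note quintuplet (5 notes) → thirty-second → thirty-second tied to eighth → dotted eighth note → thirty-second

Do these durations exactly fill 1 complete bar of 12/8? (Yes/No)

No

One bar of 12/8 = 48 thirty-second notes.
Each duration in thirty-second notes: thirty-second = 1; thirty-second tied to eighth (thirty-second + eighth) = 5; eighth = 4; thirty-second tied to eighth (thirty-second + eighth) = 5; thirty-second tied to eighth (thirty-second + eighth) = 5; a full sixteenth-note quintuplet (5 notes) (five quintuplet sixteenths span one quarter) = 8; thirty-second = 1; thirty-second tied to eighth (thirty-second + eighth) = 5; dotted eighth note = 6; thirty-second = 1.
Altogether 1 + 5 + 4 + 5 + 5 + 8 + 1 + 5 + 6 + 1 = 41.
41 falls short of 48, so the answer is No.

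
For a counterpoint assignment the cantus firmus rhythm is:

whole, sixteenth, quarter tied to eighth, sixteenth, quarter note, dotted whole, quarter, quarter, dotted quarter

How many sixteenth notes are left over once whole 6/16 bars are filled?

0

One bar of 6/16 = 6 sixteenth notes.
Express everything in sixteenth notes: whole = 16; sixteenth = 1; quarter tied to eighth (quarter + eighth) = 6; sixteenth = 1; quarter note = 4; dotted whole = 24; quarter = 4; quarter = 4; dotted quarter = 6.
Sum: 16 + 1 + 6 + 1 + 4 + 24 + 4 + 4 + 6 = 66.
66 ÷ 6 = 11 complete bars with 0 sixteenth notes remaining.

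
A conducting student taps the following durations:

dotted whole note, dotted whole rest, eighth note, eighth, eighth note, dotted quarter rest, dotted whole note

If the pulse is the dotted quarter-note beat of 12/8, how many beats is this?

14

One dotted quarter-note beat = 3 eighth notes.
Express everything in eighth notes: dotted whole note = 12; dotted whole rest = 12; eighth note = 1; eighth = 1; eighth note = 1; dotted quarter rest = 3; dotted whole note = 12.
Adding: 12 + 12 + 1 + 1 + 1 + 3 + 12 = 42.
42 ÷ 3 = 14 beats.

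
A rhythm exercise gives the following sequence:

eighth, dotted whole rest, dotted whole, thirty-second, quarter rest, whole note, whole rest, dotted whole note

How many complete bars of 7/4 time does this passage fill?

One bar of 7/4 = 56 thirty-second notes.
In thirty-second notes: eighth = 4; dotted whole rest = 48; dotted whole = 48; thirty-second = 1; quarter rest = 8; whole note = 32; whole rest = 32; dotted whole note = 48.
Adding: 4 + 48 + 48 + 1 + 8 + 32 + 32 + 48 = 221.
221 ÷ 56 = 3 complete bars with 53 left over.

3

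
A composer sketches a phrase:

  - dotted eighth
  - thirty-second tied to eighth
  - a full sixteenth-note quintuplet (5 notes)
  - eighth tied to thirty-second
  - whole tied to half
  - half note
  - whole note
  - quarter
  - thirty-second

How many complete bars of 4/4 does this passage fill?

4

One bar of 4/4 = 32 thirty-second notes.
In thirty-second notes: dotted eighth = 6; thirty-second tied to eighth (thirty-second + eighth) = 5; a full sixteenth-note quintuplet (5 notes) (five quintuplet sixteenths span one quarter) = 8; eighth tied to thirty-second (eighth + thirty-second) = 5; whole tied to half (whole + half) = 48; half note = 16; whole note = 32; quarter = 8; thirty-second = 1.
Sum: 6 + 5 + 8 + 5 + 48 + 16 + 32 + 8 + 1 = 129.
129 ÷ 32 = 4 complete bars with 1 left over.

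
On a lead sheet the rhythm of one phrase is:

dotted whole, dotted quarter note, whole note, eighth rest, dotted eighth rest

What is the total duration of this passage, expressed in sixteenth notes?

51

Convert each value to sixteenth notes: dotted whole = 24; dotted quarter note = 6; whole note = 16; eighth rest = 2; dotted eighth rest = 3.
Altogether 24 + 6 + 16 + 2 + 3 = 51 sixteenth notes.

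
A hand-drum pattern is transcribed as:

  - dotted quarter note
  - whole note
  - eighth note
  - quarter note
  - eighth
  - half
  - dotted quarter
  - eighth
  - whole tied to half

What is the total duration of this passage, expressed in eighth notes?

35

Each duration in eighth notes: dotted quarter note = 3; whole note = 8; eighth note = 1; quarter note = 2; eighth = 1; half = 4; dotted quarter = 3; eighth = 1; whole tied to half (whole + half) = 12.
Altogether 3 + 8 + 1 + 2 + 1 + 4 + 3 + 1 + 12 = 35 eighth notes.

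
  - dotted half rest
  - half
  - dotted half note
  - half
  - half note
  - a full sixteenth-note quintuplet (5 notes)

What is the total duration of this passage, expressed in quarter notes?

Express everything in quarter notes: dotted half rest = 3; half = 2; dotted half note = 3; half = 2; half note = 2; a full sixteenth-note quintuplet (5 notes) (five quintuplet sixteenths span one quarter) = 1.
Sum: 3 + 2 + 3 + 2 + 2 + 1 = 13 quarter notes.

13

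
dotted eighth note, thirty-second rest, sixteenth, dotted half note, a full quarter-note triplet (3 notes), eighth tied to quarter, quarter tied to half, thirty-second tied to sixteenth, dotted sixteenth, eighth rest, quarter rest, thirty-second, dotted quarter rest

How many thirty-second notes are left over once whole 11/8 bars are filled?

28

One bar of 11/8 = 44 thirty-second notes.
Convert each value to thirty-second notes: dotted eighth note = 6; thirty-second rest = 1; sixteenth = 2; dotted half note = 24; a full quarter-note triplet (3 notes) (three triplet quarters span one half) = 16; eighth tied to quarter (eighth + quarter) = 12; quarter tied to half (quarter + half) = 24; thirty-second tied to sixteenth (thirty-second + sixteenth) = 3; dotted sixteenth = 3; eighth rest = 4; quarter rest = 8; thirty-second = 1; dotted quarter rest = 12.
Adding: 6 + 1 + 2 + 24 + 16 + 12 + 24 + 3 + 3 + 4 + 8 + 1 + 12 = 116.
116 ÷ 44 = 2 complete bars with 28 thirty-second notes remaining.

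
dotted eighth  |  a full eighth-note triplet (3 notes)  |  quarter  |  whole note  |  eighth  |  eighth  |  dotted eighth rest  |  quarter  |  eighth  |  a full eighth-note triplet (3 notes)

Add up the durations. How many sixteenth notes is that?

44

Convert each value to sixteenth notes: dotted eighth = 3; a full eighth-note triplet (3 notes) (three triplet eighths span one quarter) = 4; quarter = 4; whole note = 16; eighth = 2; eighth = 2; dotted eighth rest = 3; quarter = 4; eighth = 2; a full eighth-note triplet (3 notes) (three triplet eighths span one quarter) = 4.
Sum: 3 + 4 + 4 + 16 + 2 + 2 + 3 + 4 + 2 + 4 = 44 sixteenth notes.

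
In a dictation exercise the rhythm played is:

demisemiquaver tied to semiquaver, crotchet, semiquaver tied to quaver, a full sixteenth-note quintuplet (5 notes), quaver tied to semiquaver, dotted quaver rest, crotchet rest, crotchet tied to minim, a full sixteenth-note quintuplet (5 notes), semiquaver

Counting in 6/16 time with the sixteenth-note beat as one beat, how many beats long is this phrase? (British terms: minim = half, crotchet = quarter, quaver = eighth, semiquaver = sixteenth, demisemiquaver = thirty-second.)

39.5

One sixteenth-note beat = 2 thirty-second notes.
Convert each value to thirty-second notes: demisemiquaver tied to semiquaver (demisemiquaver + semiquaver) = 3; crotchet = 8; semiquaver tied to quaver (semiquaver + quaver) = 6; a full sixteenth-note quintuplet (5 notes) (five quintuplet sixteenths span one quarter) = 8; quaver tied to semiquaver (quaver + semiquaver) = 6; dotted quaver rest = 6; crotchet rest = 8; crotchet tied to minim (crotchet + minim) = 24; a full sixteenth-note quintuplet (5 notes) (five quintuplet sixteenths span one quarter) = 8; semiquaver = 2.
Altogether 3 + 8 + 6 + 8 + 6 + 6 + 8 + 24 + 8 + 2 = 79.
79 ÷ 2 = 39.5 beats.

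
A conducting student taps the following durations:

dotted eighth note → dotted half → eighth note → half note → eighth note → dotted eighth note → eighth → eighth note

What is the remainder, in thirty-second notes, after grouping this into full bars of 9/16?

14

One bar of 9/16 = 9 sixteenth notes.
In sixteenth notes: dotted eighth note = 3; dotted half = 12; eighth note = 2; half note = 8; eighth note = 2; dotted eighth note = 3; eighth = 2; eighth note = 2.
Total: 3 + 12 + 2 + 8 + 2 + 3 + 2 + 2 = 34.
34 ÷ 9 = 3 complete bars with 7 sixteenth notes remaining = 14 thirty-second notes.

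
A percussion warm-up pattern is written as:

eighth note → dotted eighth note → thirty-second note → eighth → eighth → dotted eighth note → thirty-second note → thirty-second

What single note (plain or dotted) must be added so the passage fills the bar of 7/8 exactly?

thirty-second note

The bar of 7/8 = 28 thirty-second notes.
In thirty-second notes: eighth note = 4; dotted eighth note = 6; thirty-second note = 1; eighth = 4; eighth = 4; dotted eighth note = 6; thirty-second note = 1; thirty-second = 1.
Sum: 4 + 6 + 1 + 4 + 4 + 6 + 1 + 1 = 27.
Remaining: 28 − 27 = 1 thirty-second note, which is a thirty-second note.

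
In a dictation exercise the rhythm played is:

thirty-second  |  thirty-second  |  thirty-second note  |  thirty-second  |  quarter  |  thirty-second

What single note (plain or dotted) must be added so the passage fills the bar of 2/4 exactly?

The bar of 2/4 = 16 thirty-second notes.
Working in thirty-second notes: thirty-second = 1; thirty-second = 1; thirty-second note = 1; thirty-second = 1; quarter = 8; thirty-second = 1.
Total: 1 + 1 + 1 + 1 + 8 + 1 = 13.
Remaining: 16 − 13 = 3 thirty-second notes, which is a dotted sixteenth note.

dotted sixteenth note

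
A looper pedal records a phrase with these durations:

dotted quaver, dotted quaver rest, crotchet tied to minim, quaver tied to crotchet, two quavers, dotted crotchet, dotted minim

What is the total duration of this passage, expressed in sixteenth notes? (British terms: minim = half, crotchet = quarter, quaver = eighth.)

46

Each duration in sixteenth notes: dotted quaver = 3; dotted quaver rest = 3; crotchet tied to minim (crotchet + minim) = 12; quaver tied to crotchet (quaver + crotchet) = 6; quaver = 2; quaver = 2; dotted crotchet = 6; dotted minim = 12.
Sum: 3 + 3 + 12 + 6 + 2 + 2 + 6 + 12 = 46 sixteenth notes.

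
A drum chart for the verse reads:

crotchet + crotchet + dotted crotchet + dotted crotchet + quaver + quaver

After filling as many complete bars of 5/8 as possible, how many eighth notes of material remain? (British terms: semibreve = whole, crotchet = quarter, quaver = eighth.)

2

One bar of 5/8 = 5 eighth notes.
Each duration in eighth notes: crotchet = 2; crotchet = 2; dotted crotchet = 3; dotted crotchet = 3; quaver = 1; quaver = 1.
Altogether 2 + 2 + 3 + 3 + 1 + 1 = 12.
12 ÷ 5 = 2 complete bars with 2 eighth notes remaining.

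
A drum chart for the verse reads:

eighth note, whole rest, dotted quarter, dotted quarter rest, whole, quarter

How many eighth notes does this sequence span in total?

Convert each value to eighth notes: eighth note = 1; whole rest = 8; dotted quarter = 3; dotted quarter rest = 3; whole = 8; quarter = 2.
Total: 1 + 8 + 3 + 3 + 8 + 2 = 25 eighth notes.

25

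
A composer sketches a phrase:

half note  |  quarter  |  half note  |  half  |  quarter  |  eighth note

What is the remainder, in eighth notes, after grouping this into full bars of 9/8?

8

One bar of 9/8 = 9 eighth notes.
Working in eighth notes: half note = 4; quarter = 2; half note = 4; half = 4; quarter = 2; eighth note = 1.
Sum: 4 + 2 + 4 + 4 + 2 + 1 = 17.
17 ÷ 9 = 1 complete bar with 8 eighth notes remaining.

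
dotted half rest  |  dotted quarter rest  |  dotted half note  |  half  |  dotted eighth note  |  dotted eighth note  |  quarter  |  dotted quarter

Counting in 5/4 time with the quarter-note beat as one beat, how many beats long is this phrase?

One quarter-note beat = 4 sixteenth notes.
Each duration in sixteenth notes: dotted half rest = 12; dotted quarter rest = 6; dotted half note = 12; half = 8; dotted eighth note = 3; dotted eighth note = 3; quarter = 4; dotted quarter = 6.
Adding: 12 + 6 + 12 + 8 + 3 + 3 + 4 + 6 = 54.
54 ÷ 4 = 13.5 beats.

13.5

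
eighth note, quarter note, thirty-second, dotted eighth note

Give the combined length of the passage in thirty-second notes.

Express everything in thirty-second notes: eighth note = 4; quarter note = 8; thirty-second = 1; dotted eighth note = 6.
Altogether 4 + 8 + 1 + 6 = 19 thirty-second notes.

19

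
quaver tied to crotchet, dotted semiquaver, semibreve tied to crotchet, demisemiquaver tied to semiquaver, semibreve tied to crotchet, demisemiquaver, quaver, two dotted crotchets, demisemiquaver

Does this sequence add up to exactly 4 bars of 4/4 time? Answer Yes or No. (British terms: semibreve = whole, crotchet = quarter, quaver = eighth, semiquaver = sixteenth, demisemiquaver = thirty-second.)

One bar of 4/4 = 32 thirty-second notes, so 4 bars = 128.
Convert each value to thirty-second notes: quaver tied to crotchet (quaver + crotchet) = 12; dotted semiquaver = 3; semibreve tied to crotchet (semibreve + crotchet) = 40; demisemiquaver tied to semiquaver (demisemiquaver + semiquaver) = 3; semibreve tied to crotchet (semibreve + crotchet) = 40; demisemiquaver = 1; quaver = 4; dotted crotchet = 12; dotted crotchet = 12; demisemiquaver = 1.
Altogether 12 + 3 + 40 + 3 + 40 + 1 + 4 + 12 + 12 + 1 = 128.
128 equals 128, so the answer is Yes.

Yes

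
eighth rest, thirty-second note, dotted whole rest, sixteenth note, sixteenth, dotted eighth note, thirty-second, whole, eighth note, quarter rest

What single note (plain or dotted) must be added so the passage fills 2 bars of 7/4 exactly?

2 bars of 7/4 = 112 thirty-second notes.
Each duration in thirty-second notes: eighth rest = 4; thirty-second note = 1; dotted whole rest = 48; sixteenth note = 2; sixteenth = 2; dotted eighth note = 6; thirty-second = 1; whole = 32; eighth note = 4; quarter rest = 8.
Sum: 4 + 1 + 48 + 2 + 2 + 6 + 1 + 32 + 4 + 8 = 108.
Remaining: 112 − 108 = 4 thirty-second notes, which is a eighth note.

eighth note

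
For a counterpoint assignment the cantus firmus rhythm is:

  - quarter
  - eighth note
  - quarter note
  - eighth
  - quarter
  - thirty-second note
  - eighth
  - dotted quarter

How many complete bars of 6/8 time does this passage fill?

2

One bar of 6/8 = 24 thirty-second notes.
Working in thirty-second notes: quarter = 8; eighth note = 4; quarter note = 8; eighth = 4; quarter = 8; thirty-second note = 1; eighth = 4; dotted quarter = 12.
Altogether 8 + 4 + 8 + 4 + 8 + 1 + 4 + 12 = 49.
49 ÷ 24 = 2 complete bars with 1 left over.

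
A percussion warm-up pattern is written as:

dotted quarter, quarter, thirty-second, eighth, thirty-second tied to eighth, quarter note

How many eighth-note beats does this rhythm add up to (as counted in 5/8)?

One eighth-note beat = 4 thirty-second notes.
Express everything in thirty-second notes: dotted quarter = 12; quarter = 8; thirty-second = 1; eighth = 4; thirty-second tied to eighth (thirty-second + eighth) = 5; quarter note = 8.
Altogether 12 + 8 + 1 + 4 + 5 + 8 = 38.
38 ÷ 4 = 9.5 beats.

9.5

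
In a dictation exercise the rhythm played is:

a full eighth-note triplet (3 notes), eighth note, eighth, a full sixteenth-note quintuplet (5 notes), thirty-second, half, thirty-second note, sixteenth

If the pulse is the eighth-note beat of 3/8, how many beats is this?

11

One eighth-note beat = 4 thirty-second notes.
Working in thirty-second notes: a full eighth-note triplet (3 notes) (three triplet eighths span one quarter) = 8; eighth note = 4; eighth = 4; a full sixteenth-note quintuplet (5 notes) (five quintuplet sixteenths span one quarter) = 8; thirty-second = 1; half = 16; thirty-second note = 1; sixteenth = 2.
Total: 8 + 4 + 4 + 8 + 1 + 16 + 1 + 2 = 44.
44 ÷ 4 = 11 beats.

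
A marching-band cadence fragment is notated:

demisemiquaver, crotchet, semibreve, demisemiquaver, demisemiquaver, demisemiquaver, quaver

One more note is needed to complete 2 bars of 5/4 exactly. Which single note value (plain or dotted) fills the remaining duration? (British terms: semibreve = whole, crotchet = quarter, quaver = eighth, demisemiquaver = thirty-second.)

2 bars of 5/4 = 80 thirty-second notes.
Working in thirty-second notes: demisemiquaver = 1; crotchet = 8; semibreve = 32; demisemiquaver = 1; demisemiquaver = 1; demisemiquaver = 1; quaver = 4.
Adding: 1 + 8 + 32 + 1 + 1 + 1 + 4 = 48.
Remaining: 80 − 48 = 32 thirty-second notes, which is a whole note.

whole note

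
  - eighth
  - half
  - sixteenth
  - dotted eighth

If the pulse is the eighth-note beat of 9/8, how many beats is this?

7

One eighth-note beat = 2 sixteenth notes.
In sixteenth notes: eighth = 2; half = 8; sixteenth = 1; dotted eighth = 3.
Sum: 2 + 8 + 1 + 3 = 14.
14 ÷ 2 = 7 beats.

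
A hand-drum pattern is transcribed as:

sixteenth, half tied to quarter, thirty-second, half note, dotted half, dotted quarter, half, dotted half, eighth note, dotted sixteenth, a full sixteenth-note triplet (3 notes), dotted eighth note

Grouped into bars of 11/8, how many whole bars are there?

One bar of 11/8 = 44 thirty-second notes.
In thirty-second notes: sixteenth = 2; half tied to quarter (half + quarter) = 24; thirty-second = 1; half note = 16; dotted half = 24; dotted quarter = 12; half = 16; dotted half = 24; eighth note = 4; dotted sixteenth = 3; a full sixteenth-note triplet (3 notes) (three triplet sixteenths span one eighth) = 4; dotted eighth note = 6.
Altogether 2 + 24 + 1 + 16 + 24 + 12 + 16 + 24 + 4 + 3 + 4 + 6 = 136.
136 ÷ 44 = 3 complete bars with 4 left over.

3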